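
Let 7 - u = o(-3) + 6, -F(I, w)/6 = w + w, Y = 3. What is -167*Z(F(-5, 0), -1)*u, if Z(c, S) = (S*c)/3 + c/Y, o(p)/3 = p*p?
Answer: 0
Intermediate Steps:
o(p) = 3*p² (o(p) = 3*(p*p) = 3*p²)
F(I, w) = -12*w (F(I, w) = -6*(w + w) = -12*w)
Z(c, S) = c/3 + S*c/3 (Z(c, S) = (S*c)/3 + c/3 = (S*c)*(⅓) + c*(⅓) = S*c/3 + c/3 = c/3 + S*c/3)
u = -26 (u = 7 - (3*(-3)² + 6) = 7 - (3*9 + 6) = 7 - (27 + 6) = 7 - 1*33 = 7 - 33 = -26)
-167*Z(F(-5, 0), -1)*u = -167*(-12*0)*(1 - 1)/3*(-26) = -167*(⅓)*0*0*(-26) = -0*(-26) = -167*0 = 0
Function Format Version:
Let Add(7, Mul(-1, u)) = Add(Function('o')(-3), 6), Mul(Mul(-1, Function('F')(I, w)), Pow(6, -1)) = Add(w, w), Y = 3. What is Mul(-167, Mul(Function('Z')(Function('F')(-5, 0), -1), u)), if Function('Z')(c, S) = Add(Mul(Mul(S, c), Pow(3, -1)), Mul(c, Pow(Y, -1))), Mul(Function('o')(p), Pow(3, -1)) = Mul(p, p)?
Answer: 0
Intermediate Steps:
Function('o')(p) = Mul(3, Pow(p, 2)) (Function('o')(p) = Mul(3, Mul(p, p)) = Mul(3, Pow(p, 2)))
Function('F')(I, w) = Mul(-12, w) (Function('F')(I, w) = Mul(-6, Add(w, w)) = Mul(-6, Mul(2, w)) = Mul(-12, w))
Function('Z')(c, S) = Add(Mul(Rational(1, 3), c), Mul(Rational(1, 3), S, c)) (Function('Z')(c, S) = Add(Mul(Mul(S, c), Pow(3, -1)), Mul(c, Pow(3, -1))) = Add(Mul(Mul(S, c), Rational(1, 3)), Mul(c, Rational(1, 3))) = Add(Mul(Rational(1, 3), S, c), Mul(Rational(1, 3), c)) = Add(Mul(Rational(1, 3), c), Mul(Rational(1, 3), S, c)))
u = -26 (u = Add(7, Mul(-1, Add(Mul(3, Pow(-3, 2)), 6))) = Add(7, Mul(-1, Add(Mul(3, 9), 6))) = Add(7, Mul(-1, Add(27, 6))) = Add(7, Mul(-1, 33)) = Add(7, -33) = -26)
Mul(-167, Mul(Function('Z')(Function('F')(-5, 0), -1), u)) = Mul(-167, Mul(Mul(Rational(1, 3), Mul(-12, 0), Add(1, -1)), -26)) = Mul(-167, Mul(Mul(Rational(1, 3), 0, 0), -26)) = Mul(-167, Mul(0, -26)) = Mul(-167, 0) = 0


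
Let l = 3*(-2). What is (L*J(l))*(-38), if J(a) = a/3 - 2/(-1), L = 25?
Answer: 0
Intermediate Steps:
l = -6
J(a) = 2 + a/3 (J(a) = a*(1/3) - 2*(-1) = a/3 + 2 = 2 + a/3)
(L*J(l))*(-38) = (25*(2 + (1/3)*(-6)))*(-38) = (25*(2 - 2))*(-38) = (25*0)*(-38) = 0*(-38) = 0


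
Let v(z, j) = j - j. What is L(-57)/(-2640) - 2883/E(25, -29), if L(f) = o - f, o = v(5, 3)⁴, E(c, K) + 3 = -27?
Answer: 84549/880 ≈ 96.078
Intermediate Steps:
v(z, j) = 0
E(c, K) = -30 (E(c, K) = -3 - 27 = -30)
o = 0 (o = 0⁴ = 0)
L(f) = -f (L(f) = 0 - f = -f)
L(-57)/(-2640) - 2883/E(25, -29) = -1*(-57)/(-2640) - 2883/(-30) = 57*(-1/2640) - 2883*(-1/30) = -19/880 + 961/10 = 84549/880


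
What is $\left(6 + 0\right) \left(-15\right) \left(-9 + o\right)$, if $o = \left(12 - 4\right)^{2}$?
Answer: $-4950$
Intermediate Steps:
$o = 64$ ($o = 8^{2} = 64$)
$\left(6 + 0\right) \left(-15\right) \left(-9 + o\right) = \left(6 + 0\right) \left(-15\right) \left(-9 + 64\right) = 6 \left(-15\right) 55 = \left(-90\right) 55 = -4950$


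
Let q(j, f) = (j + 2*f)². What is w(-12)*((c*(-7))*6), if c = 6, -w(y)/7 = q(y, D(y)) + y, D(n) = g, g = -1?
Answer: 324576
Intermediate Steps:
D(n) = -1
w(y) = -7*y - 7*(-2 + y)² (w(y) = -7*((y + 2*(-1))² + y) = -7*((y - 2)² + y) = -7*((-2 + y)² + y) = -7*(y + (-2 + y)²) = -7*y - 7*(-2 + y)²)
w(-12)*((c*(-7))*6) = (-7*(-12) - 7*(-2 - 12)²)*((6*(-7))*6) = (84 - 7*(-14)²)*(-42*6) = (84 - 7*196)*(-252) = (84 - 1372)*(-252) = -1288*(-252) = 324576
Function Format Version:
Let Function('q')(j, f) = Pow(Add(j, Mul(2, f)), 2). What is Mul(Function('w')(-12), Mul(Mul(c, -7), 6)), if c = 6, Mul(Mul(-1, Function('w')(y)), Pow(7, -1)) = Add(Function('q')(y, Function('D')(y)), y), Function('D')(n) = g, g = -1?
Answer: 324576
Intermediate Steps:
Function('D')(n) = -1
Function('w')(y) = Add(Mul(-7, y), Mul(-7, Pow(Add(-2, y), 2))) (Function('w')(y) = Mul(-7, Add(Pow(Add(y, Mul(2, -1)), 2), y)) = Mul(-7, Add(Pow(Add(y, -2), 2), y)) = Mul(-7, Add(Pow(Add(-2, y), 2), y)) = Mul(-7, Add(y, Pow(Add(-2, y), 2))) = Add(Mul(-7, y), Mul(-7, Pow(Add(-2, y), 2))))
Mul(Function('w')(-12), Mul(Mul(c, -7), 6)) = Mul(Add(Mul(-7, -12), Mul(-7, Pow(Add(-2, -12), 2))), Mul(Mul(6, -7), 6)) = Mul(Add(84, Mul(-7, Pow(-14, 2))), Mul(-42, 6)) = Mul(Add(84, Mul(-7, 196)), -252) = Mul(Add(84, -1372), -252) = Mul(-1288, -252) = 324576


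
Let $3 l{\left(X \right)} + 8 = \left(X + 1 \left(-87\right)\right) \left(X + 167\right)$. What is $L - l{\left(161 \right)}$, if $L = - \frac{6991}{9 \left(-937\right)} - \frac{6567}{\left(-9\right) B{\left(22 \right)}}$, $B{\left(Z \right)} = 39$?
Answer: $- \frac{294845792}{36543} \approx -8068.5$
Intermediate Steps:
$L = \frac{713992}{36543}$ ($L = - \frac{6991}{9 \left(-937\right)} - \frac{6567}{\left(-9\right) 39} = - \frac{6991}{-8433} - \frac{6567}{-351} = \left(-6991\right) \left(- \frac{1}{8433}\right) - - \frac{2189}{117} = \frac{6991}{8433} + \frac{2189}{117} = \frac{713992}{36543} \approx 19.538$)
$l{\left(X \right)} = - \frac{8}{3} + \frac{\left(-87 + X\right) \left(167 + X\right)}{3}$ ($l{\left(X \right)} = - \frac{8}{3} + \frac{\left(X + 1 \left(-87\right)\right) \left(X + 167\right)}{3} = - \frac{8}{3} + \frac{\left(X - 87\right) \left(167 + X\right)}{3} = - \frac{8}{3} + \frac{\left(-87 + X\right) \left(167 + X\right)}{3}$)
$L - l{\left(161 \right)} = \frac{713992}{36543} - \left(- \frac{14537}{3} + \frac{161^{2}}{3} + \frac{80}{3} \cdot 161\right) = \frac{713992}{36543} - \left(- \frac{14537}{3} + \frac{1}{3} \cdot 25921 + \frac{12880}{3}\right) = \frac{713992}{36543} - \left(- \frac{14537}{3} + \frac{25921}{3} + \frac{12880}{3}\right) = \frac{713992}{36543} - 8088 = - \frac{294845792}{36543}$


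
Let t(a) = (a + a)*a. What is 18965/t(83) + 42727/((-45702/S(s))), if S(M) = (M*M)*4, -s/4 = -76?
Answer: -108808798382977/314841078 ≈ -3.4560e+5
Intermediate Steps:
t(a) = 2*a**2 (t(a) = (2*a)*a = 2*a**2)
s = 304 (s = -4*(-76) = 304)
S(M) = 4*M**2 (S(M) = M**2*4 = 4*M**2)
18965/t(83) + 42727/((-45702/S(s))) = 18965/((2*83**2)) + 42727/((-45702/(4*304**2))) = 18965/((2*6889)) + 42727/((-45702/(4*92416))) = 18965/13778 + 42727/((-45702/369664)) = 18965*(1/13778) + 42727/((-45702*1/369664)) = 18965/13778 + 42727/(-22851/184832) = 18965/13778 + 42727*(-184832/22851) = 18965/13778 - 7897316864/22851 = -108808798382977/314841078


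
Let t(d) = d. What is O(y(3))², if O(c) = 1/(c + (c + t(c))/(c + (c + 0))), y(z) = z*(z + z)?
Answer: 1/361 ≈ 0.0027701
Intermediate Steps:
y(z) = 2*z² (y(z) = z*(2*z) = 2*z²)
O(c) = 1/(1 + c) (O(c) = 1/(c + (c + c)/(c + (c + 0))) = 1/(c + (2*c)/(c + c)) = 1/(c + (2*c)/((2*c))) = 1/(c + (2*c)*(1/(2*c))) = 1/(c + 1) = 1/(1 + c))
O(y(3))² = (1/(1 + 2*3²))² = (1/(1 + 2*9))² = (1/(1 + 18))² = (1/19)² = 1/361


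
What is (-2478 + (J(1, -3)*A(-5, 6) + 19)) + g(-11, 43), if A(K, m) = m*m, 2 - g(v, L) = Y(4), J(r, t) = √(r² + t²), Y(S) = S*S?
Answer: -2473 + 36*√10 ≈ -2359.2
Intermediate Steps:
Y(S) = S²
g(v, L) = -14 (g(v, L) = 2 - 1*4² = 2 - 1*16 = 2 - 16 = -14)
A(K, m) = m²
(-2478 + (J(1, -3)*A(-5, 6) + 19)) + g(-11, 43) = (-2478 + (√(1² + (-3)²)*6² + 19)) - 14 = (-2478 + (√(1 + 9)*36 + 19)) - 14 = (-2478 + (√10*36 + 19)) - 14 = (-2478 + (36*√10 + 19)) - 14 = (-2478 + (19 + 36*√10)) - 14 = (-2459 + 36*√10) - 14 = -2473 + 36*√10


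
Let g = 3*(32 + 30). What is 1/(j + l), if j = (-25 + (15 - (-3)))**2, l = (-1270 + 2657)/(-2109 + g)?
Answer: 1923/92840 ≈ 0.020713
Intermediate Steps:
g = 186 (g = 3*62 = 186)
l = -1387/1923 (l = (-1270 + 2657)/(-2109 + 186) = 1387/(-1923) = 1387*(-1/1923) = -1387/1923 ≈ -0.72127)
j = 49 (j = (-25 + (15 - 1*(-3)))**2 = (-25 + (15 + 3))**2 = (-25 + 18)**2 = (-7)**2 = 49)
1/(j + l) = 1/(49 - 1387/1923) = 1/(92840/1923) = 1923/92840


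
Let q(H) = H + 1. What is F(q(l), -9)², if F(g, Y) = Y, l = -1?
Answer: 81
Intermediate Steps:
q(H) = 1 + H
F(q(l), -9)² = (-9)² = 81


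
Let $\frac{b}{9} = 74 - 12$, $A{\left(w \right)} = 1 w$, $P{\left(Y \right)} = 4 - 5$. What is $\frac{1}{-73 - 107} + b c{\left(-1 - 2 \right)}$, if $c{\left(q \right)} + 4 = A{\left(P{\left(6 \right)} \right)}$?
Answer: $- \frac{502201}{180} \approx -2790.0$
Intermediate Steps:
$P{\left(Y \right)} = -1$ ($P{\left(Y \right)} = 4 - 5 = -1$)
$A{\left(w \right)} = w$
$c{\left(q \right)} = -5$ ($c{\left(q \right)} = -4 - 1 = -5$)
$b = 558$ ($b = 9 \left(74 - 12\right) = 9 \cdot 62 = 558$)
$\frac{1}{-73 - 107} + b c{\left(-1 - 2 \right)} = \frac{1}{-73 - 107} + 558 \left(-5\right) = \frac{1}{-180} - 2790 = - \frac{1}{180} - 2790 = - \frac{502201}{180}$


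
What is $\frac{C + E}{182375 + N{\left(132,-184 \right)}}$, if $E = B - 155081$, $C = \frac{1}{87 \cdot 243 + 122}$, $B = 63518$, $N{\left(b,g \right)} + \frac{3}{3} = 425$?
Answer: $- \frac{1946904068}{3886855137} \approx -0.50089$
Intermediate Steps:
$N{\left(b,g \right)} = 424$ ($N{\left(b,g \right)} = -1 + 425 = 424$)
$C = \frac{1}{21263}$ ($C = \frac{1}{21141 + 122} = \frac{1}{21263} \approx 4.703 \cdot 10^{-5}$)
$E = -91563$ ($E = 63518 - 155081 = -91563$)
$\frac{C + E}{182375 + N{\left(132,-184 \right)}} = \frac{\frac{1}{21263} - 91563}{182375 + 424} = - \frac{1946904068}{21263 \cdot 182799} = \left(- \frac{1946904068}{21263}\right) \frac{1}{182799} = - \frac{1946904068}{3886855137}$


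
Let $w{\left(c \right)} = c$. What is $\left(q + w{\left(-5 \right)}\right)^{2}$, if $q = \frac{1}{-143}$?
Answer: $\frac{512656}{20449} \approx 25.07$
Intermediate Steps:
$q = - \frac{1}{143} \approx -0.006993$
$\left(q + w{\left(-5 \right)}\right)^{2} = \left(- \frac{1}{143} - 5\right)^{2} = \left(- \frac{716}{143}\right)^{2} = \frac{512656}{20449}$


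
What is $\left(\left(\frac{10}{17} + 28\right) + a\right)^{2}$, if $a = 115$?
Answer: $\frac{5958481}{289} \approx 20618.0$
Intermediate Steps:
$\left(\left(\frac{10}{17} + 28\right) + a\right)^{2} = \left(\left(\frac{10}{17} + 28\right) + 115\right)^{2} = \left(\frac{486}{17} + 115\right)^{2} = \left(\frac{2441}{17}\right)^{2} = \frac{5958481}{289}$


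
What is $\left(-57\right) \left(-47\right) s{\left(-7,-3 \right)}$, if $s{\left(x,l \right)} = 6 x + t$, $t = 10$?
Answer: $-85728$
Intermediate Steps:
$s{\left(x,l \right)} = 10 + 6 x$ ($s{\left(x,l \right)} = 6 x + 10 = 10 + 6 x$)
$\left(-57\right) \left(-47\right) s{\left(-7,-3 \right)} = \left(-57\right) \left(-47\right) \left(10 + 6 \left(-7\right)\right) = 2679 \left(10 - 42\right) = 2679 \left(-32\right) = -85728$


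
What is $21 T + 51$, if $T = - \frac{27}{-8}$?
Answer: $\frac{975}{8} \approx 121.88$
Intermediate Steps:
$T = \frac{27}{8}$ ($T = \left(-27\right) \left(- \frac{1}{8}\right) = \frac{27}{8} \approx 3.375$)
$21 T + 51 = 21 \cdot \frac{27}{8} + 51 = \frac{567}{8} + 51 = \frac{975}{8}$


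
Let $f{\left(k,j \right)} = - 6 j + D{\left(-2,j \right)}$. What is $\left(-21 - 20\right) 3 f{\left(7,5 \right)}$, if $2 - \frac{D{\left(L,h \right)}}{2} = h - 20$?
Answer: $-492$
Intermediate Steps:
$D{\left(L,h \right)} = 44 - 2 h$ ($D{\left(L,h \right)} = 4 - 2 \left(h - 20\right) = 4 - 2 \left(-20 + h\right) = 4 - \left(-40 + 2 h\right) = 44 - 2 h$)
$f{\left(k,j \right)} = 44 - 8 j$ ($f{\left(k,j \right)} = - 6 j - \left(-44 + 2 j\right) = 44 - 8 j$)
$\left(-21 - 20\right) 3 f{\left(7,5 \right)} = \left(-21 - 20\right) 3 \left(44 - 40\right) = \left(-41\right) 3 \cdot 4 = \left(-123\right) 4 = -492$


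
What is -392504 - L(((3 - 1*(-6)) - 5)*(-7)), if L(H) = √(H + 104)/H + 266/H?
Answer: -784989/2 + √19/14 ≈ -3.9249e+5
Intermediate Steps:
L(H) = 266/H + √(104 + H)/H (L(H) = √(104 + H)/H + 266/H = 266/H + √(104 + H)/H)
-392504 - L(((3 - 1*(-6)) - 5)*(-7)) = -392504 - (266 + √(104 + ((3 - 1*(-6)) - 5)*(-7)))/(((3 - 1*(-6)) - 5)*(-7)) = -392504 - (266 + √(104 + ((3 + 6) - 5)*(-7)))/(((3 + 6) - 5)*(-7)) = -392504 - (266 + √(104 + (9 - 5)*(-7)))/((9 - 5)*(-7)) = -392504 - (266 + √(104 + 4*(-7)))/(4*(-7)) = -392504 - (266 + √(104 - 28))/(-28) = -392504 - (-1)*(266 + √76)/28 = -392504 - (-1)*(266 + 2*√19)/28 = -392504 - (-19/2 - √19/14) = -392504 + (19/2 + √19/14) = -784989/2 + √19/14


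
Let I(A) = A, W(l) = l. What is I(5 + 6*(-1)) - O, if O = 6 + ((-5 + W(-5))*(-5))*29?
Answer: -1457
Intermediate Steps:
O = 1456 (O = 6 + ((-5 - 5)*(-5))*29 = 6 - 10*(-5)*29 = 6 + 50*29 = 6 + 1450 = 1456)
I(5 + 6*(-1)) - O = (5 + 6*(-1)) - 1*1456 = (5 - 6) - 1456 = -1 - 1456 = -1457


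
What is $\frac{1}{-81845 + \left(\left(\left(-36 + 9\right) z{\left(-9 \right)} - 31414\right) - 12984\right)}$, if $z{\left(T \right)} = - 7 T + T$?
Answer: $- \frac{1}{127701} \approx -7.8308 \cdot 10^{-6}$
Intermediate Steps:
$z{\left(T \right)} = - 6 T$
$\frac{1}{-81845 + \left(\left(\left(-36 + 9\right) z{\left(-9 \right)} - 31414\right) - 12984\right)} = \frac{1}{-81845 - \left(44398 - \left(-36 + 9\right) \left(\left(-6\right) \left(-9\right)\right)\right)} = \frac{1}{-81845 - 45856} = \frac{1}{-127701} = - \frac{1}{127701}$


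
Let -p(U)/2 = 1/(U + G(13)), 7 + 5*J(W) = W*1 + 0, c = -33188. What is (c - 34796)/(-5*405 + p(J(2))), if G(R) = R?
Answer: 407904/12151 ≈ 33.570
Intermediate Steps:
J(W) = -7/5 + W/5 (J(W) = -7/5 + (W*1 + 0)/5 = -7/5 + (W + 0)/5 = -7/5 + W/5)
p(U) = -2/(13 + U) (p(U) = -2/(U + 13) = -2/(13 + U))
(c - 34796)/(-5*405 + p(J(2))) = (-33188 - 34796)/(-5*405 - 2/(13 + (-7/5 + (⅕)*2))) = -67984/(-2025 - 2/(13 + (-7/5 + ⅖))) = -67984/(-2025 - 2/(13 - 1)) = -67984/(-2025 - 2/12) = -67984/(-2025 - 2*1/12) = -67984/(-2025 - ⅙) = -67984/(-12151/6) = -67984*(-6/12151) = 407904/12151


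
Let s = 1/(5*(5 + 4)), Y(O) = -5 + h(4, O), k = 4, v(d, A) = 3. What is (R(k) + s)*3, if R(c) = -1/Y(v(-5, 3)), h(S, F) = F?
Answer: 47/30 ≈ 1.5667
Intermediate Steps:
Y(O) = -5 + O
s = 1/45 (s = 1/(5*9) = 1/45 ≈ 0.022222)
R(c) = ½ (R(c) = -1/(-5 + 3) = -1/(-2) = -1*(-½) = ½)
(R(k) + s)*3 = (½ + 1/45)*3 = (47/90)*3 = 47/30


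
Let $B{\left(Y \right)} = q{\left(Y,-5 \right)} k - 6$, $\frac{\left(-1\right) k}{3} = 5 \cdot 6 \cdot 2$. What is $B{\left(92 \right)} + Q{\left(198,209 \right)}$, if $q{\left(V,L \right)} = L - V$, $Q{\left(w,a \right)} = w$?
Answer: $17652$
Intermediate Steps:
$k = -180$ ($k = - 3 \cdot 5 \cdot 6 \cdot 2 = - 3 \cdot 30 \cdot 2 = \left(-3\right) 60 = -180$)
$B{\left(Y \right)} = 894 + 180 Y$ ($B{\left(Y \right)} = \left(-5 - Y\right) \left(-180\right) - 6 = \left(900 + 180 Y\right) - 6 = 894 + 180 Y$)
$B{\left(92 \right)} + Q{\left(198,209 \right)} = \left(894 + 180 \cdot 92\right) + 198 = \left(894 + 16560\right) + 198 = 17454 + 198 = 17652$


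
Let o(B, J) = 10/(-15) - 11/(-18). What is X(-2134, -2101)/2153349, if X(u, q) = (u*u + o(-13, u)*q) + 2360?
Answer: 82015789/38760282 ≈ 2.1160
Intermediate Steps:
o(B, J) = -1/18 (o(B, J) = 10*(-1/15) - 11*(-1/18) = -⅔ + 11/18 = -1/18)
X(u, q) = 2360 + u² - q/18 (X(u, q) = (u*u - q/18) + 2360 = (u² - q/18) + 2360 = 2360 + u² - q/18)
X(-2134, -2101)/2153349 = (2360 + (-2134)² - 1/18*(-2101))/2153349 = (2360 + 4553956 + 2101/18)*(1/2153349) = (82015789/18)*(1/2153349) = 82015789/38760282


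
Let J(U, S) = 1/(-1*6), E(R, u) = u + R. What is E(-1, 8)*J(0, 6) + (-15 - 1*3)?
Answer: -115/6 ≈ -19.167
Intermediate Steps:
E(R, u) = R + u
J(U, S) = -1/6 (J(U, S) = 1/(-6) = -1/6)
E(-1, 8)*J(0, 6) + (-15 - 1*3) = (-1 + 8)*(-1/6) + (-15 - 1*3) = 7*(-1/6) + (-15 - 3) = -7/6 - 18 = -115/6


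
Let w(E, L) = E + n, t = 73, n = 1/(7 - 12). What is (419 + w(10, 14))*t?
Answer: 156512/5 ≈ 31302.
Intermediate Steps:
n = -⅕ (n = 1/(-5) = -⅕ ≈ -0.20000)
w(E, L) = -⅕ + E (w(E, L) = E - ⅕ = -⅕ + E)
(419 + w(10, 14))*t = (419 + (-⅕ + 10))*73 = (419 + 49/5)*73 = (2144/5)*73 = 156512/5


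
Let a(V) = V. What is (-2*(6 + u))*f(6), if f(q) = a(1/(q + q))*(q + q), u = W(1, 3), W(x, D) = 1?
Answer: -14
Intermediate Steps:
u = 1
f(q) = 1 (f(q) = (q + q)/(q + q) = (2*q)/((2*q)) = (1/(2*q))*(2*q) = 1)
(-2*(6 + u))*f(6) = -2*(6 + 1)*1 = -2*7*1 = -14*1 = -14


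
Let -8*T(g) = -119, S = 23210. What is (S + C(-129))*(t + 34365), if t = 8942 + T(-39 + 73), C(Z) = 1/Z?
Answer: 345892131725/344 ≈ 1.0055e+9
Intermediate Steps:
T(g) = 119/8 (T(g) = -1/8*(-119) = 119/8)
t = 71655/8 (t = 8942 + 119/8 = 71655/8 ≈ 8956.9)
(S + C(-129))*(t + 34365) = (23210 + 1/(-129))*(71655/8 + 34365) = (23210 - 1/129)*(346575/8) = (2994089/129)*(346575/8) = 345892131725/344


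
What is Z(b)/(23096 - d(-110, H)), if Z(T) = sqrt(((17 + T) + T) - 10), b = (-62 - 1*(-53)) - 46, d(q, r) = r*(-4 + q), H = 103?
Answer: I*sqrt(103)/34838 ≈ 0.00029132*I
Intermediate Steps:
b = -55 (b = (-62 + 53) - 46 = -9 - 46 = -55)
Z(T) = sqrt(7 + 2*T) (Z(T) = sqrt((17 + 2*T) - 10) = sqrt(7 + 2*T))
Z(b)/(23096 - d(-110, H)) = sqrt(7 + 2*(-55))/(23096 - 103*(-4 - 110)) = sqrt(7 - 110)/(23096 - 103*(-114)) = sqrt(-103)/(23096 - 1*(-11742)) = (I*sqrt(103))/(23096 + 11742) = (I*sqrt(103))/34838 = (I*sqrt(103))*(1/34838) = I*sqrt(103)/34838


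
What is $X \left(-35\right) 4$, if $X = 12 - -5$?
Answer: $-2380$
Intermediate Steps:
$X = 17$ ($X = 12 + \left(-2 + 7\right) = 12 + 5 = 17$)
$X \left(-35\right) 4 = 17 \left(-35\right) 4 = \left(-595\right) 4 = -2380$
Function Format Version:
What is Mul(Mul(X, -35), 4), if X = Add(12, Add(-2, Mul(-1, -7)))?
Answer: -2380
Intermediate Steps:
X = 17 (X = Add(12, Add(-2, 7)) = Add(12, 5) = 17)
Mul(Mul(X, -35), 4) = Mul(Mul(17, -35), 4) = Mul(-595, 4) = -2380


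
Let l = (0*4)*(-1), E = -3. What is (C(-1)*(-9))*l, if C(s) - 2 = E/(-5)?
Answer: 0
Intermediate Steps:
l = 0 (l = 0*(-1) = 0)
C(s) = 13/5 (C(s) = 2 - 3/(-5) = 2 - 3*(-⅕) = 2 + ⅗ = 13/5)
(C(-1)*(-9))*l = ((13/5)*(-9))*0 = -117/5*0 = 0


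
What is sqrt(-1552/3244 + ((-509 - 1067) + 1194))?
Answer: I*sqrt(251564090)/811 ≈ 19.557*I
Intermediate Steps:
sqrt(-1552/3244 + ((-509 - 1067) + 1194)) = sqrt(-1552*1/3244 + (-1576 + 1194)) = sqrt(-388/811 - 382) = sqrt(-310190/811) = I*sqrt(251564090)/811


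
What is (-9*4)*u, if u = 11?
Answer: -396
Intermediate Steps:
(-9*4)*u = -9*4*11 = -36*11 = -396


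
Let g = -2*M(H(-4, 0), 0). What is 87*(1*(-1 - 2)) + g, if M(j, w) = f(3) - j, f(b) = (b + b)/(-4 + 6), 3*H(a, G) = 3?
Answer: -265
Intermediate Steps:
H(a, G) = 1 (H(a, G) = (1/3)*3 = 1)
f(b) = b (f(b) = (2*b)/2 = (2*b)*(1/2) = b)
M(j, w) = 3 - j
g = -4 (g = -2*(3 - 1*1) = -2*(3 - 1) = -2*2 = -4)
87*(1*(-1 - 2)) + g = 87*(1*(-1 - 2)) - 4 = 87*(1*(-3)) - 4 = 87*(-3) - 4 = -261 - 4 = -265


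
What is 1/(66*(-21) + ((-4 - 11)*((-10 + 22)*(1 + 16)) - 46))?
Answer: -1/4492 ≈ -0.00022262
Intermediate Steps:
1/(66*(-21) + ((-4 - 11)*((-10 + 22)*(1 + 16)) - 46)) = 1/(-1386 + (-180*17 - 46)) = 1/(-1386 + (-15*204 - 46)) = 1/(-1386 + (-3060 - 46)) = 1/(-1386 - 3106) = 1/(-4492) = -1/4492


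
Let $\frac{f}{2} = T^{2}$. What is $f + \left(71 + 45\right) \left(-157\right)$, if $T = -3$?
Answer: $-18194$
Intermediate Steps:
$f = 18$ ($f = 2 \left(-3\right)^{2} = 2 \cdot 9 = 18$)
$f + \left(71 + 45\right) \left(-157\right) = 18 + \left(71 + 45\right) \left(-157\right) = 18 + 116 \left(-157\right) = 18 - 18212 = -18194$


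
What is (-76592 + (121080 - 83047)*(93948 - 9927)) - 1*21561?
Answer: 3195472540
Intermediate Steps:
(-76592 + (121080 - 83047)*(93948 - 9927)) - 1*21561 = (-76592 + 38033*84021) - 21561 = (-76592 + 3195570693) - 21561 = 3195494101 - 21561 = 3195472540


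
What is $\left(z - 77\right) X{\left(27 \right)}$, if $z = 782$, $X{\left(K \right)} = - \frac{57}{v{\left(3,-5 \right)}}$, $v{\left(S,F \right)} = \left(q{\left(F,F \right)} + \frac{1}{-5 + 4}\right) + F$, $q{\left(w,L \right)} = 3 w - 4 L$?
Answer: $40185$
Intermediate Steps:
$q{\left(w,L \right)} = - 4 L + 3 w$
$v{\left(S,F \right)} = -1$ ($v{\left(S,F \right)} = \left(\left(- 4 F + 3 F\right) + \frac{1}{-5 + 4}\right) + F = \left(- F + \frac{1}{-1}\right) + F = \left(- F - 1\right) + F = \left(-1 - F\right) + F = -1$)
$X{\left(K \right)} = 57$ ($X{\left(K \right)} = - \frac{57}{-1} = \left(-57\right) \left(-1\right) = 57$)
$\left(z - 77\right) X{\left(27 \right)} = \left(782 - 77\right) 57 = 705 \cdot 57 = 40185$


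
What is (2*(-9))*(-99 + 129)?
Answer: -540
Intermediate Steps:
(2*(-9))*(-99 + 129) = -18*30 = -540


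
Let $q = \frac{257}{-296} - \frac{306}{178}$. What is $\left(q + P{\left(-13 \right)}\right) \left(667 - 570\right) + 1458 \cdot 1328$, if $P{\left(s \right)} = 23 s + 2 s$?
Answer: $\frac{50170778839}{26344} \approx 1.9044 \cdot 10^{6}$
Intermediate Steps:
$q = - \frac{68161}{26344}$ ($q = 257 \left(- \frac{1}{296}\right) - \frac{153}{89} = - \frac{257}{296} - \frac{153}{89} = - \frac{68161}{26344} \approx -2.5873$)
$P{\left(s \right)} = 25 s$
$\left(q + P{\left(-13 \right)}\right) \left(667 - 570\right) + 1458 \cdot 1328 = \left(- \frac{68161}{26344} + 25 \left(-13\right)\right) \left(667 - 570\right) + 1458 \cdot 1328 = \left(- \frac{68161}{26344} - 325\right) 97 + 1936224 = \left(- \frac{8629961}{26344}\right) 97 + 1936224 = - \frac{837106217}{26344} + 1936224 = \frac{50170778839}{26344}$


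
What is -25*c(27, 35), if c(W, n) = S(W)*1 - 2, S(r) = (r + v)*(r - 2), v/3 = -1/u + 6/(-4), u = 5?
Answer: -27275/2 ≈ -13638.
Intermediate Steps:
v = -51/10 (v = 3*(-1/5 + 6/(-4)) = 3*(-1*1/5 + 6*(-1/4)) = 3*(-1/5 - 3/2) = 3*(-17/10) = -51/10 ≈ -5.1000)
S(r) = (-2 + r)*(-51/10 + r) (S(r) = (r - 51/10)*(r - 2) = (-51/10 + r)*(-2 + r) = (-2 + r)*(-51/10 + r))
c(W, n) = 41/5 + W**2 - 71*W/10 (c(W, n) = (51/5 + W**2 - 71*W/10)*1 - 2 = (51/5 + W**2 - 71*W/10) - 2 = 41/5 + W**2 - 71*W/10)
-25*c(27, 35) = -25*(41/5 + 27**2 - 71/10*27) = -25*(41/5 + 729 - 1917/10) = -25*1091/2 = -27275/2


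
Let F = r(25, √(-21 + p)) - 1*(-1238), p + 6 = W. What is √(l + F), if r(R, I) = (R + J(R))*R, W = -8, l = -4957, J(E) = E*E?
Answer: √12531 ≈ 111.94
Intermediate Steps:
J(E) = E²
p = -14 (p = -6 - 8 = -14)
r(R, I) = R*(R + R²) (r(R, I) = (R + R²)*R = R*(R + R²))
F = 17488 (F = 25²*(1 + 25) - 1*(-1238) = 625*26 + 1238 = 16250 + 1238 = 17488)
√(l + F) = √(-4957 + 17488) = √12531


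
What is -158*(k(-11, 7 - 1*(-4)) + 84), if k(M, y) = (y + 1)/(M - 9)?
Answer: -65886/5 ≈ -13177.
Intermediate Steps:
k(M, y) = (1 + y)/(-9 + M)
-158*(k(-11, 7 - 1*(-4)) + 84) = -158*((1 + (7 - 1*(-4)))/(-9 - 11) + 84) = -158*((1 + (7 + 4))/(-20) + 84) = -158*(-(1 + 11)/20 + 84) = -158*(-1/20*12 + 84) = -158*(-⅗ + 84) = -158*417/5 = -65886/5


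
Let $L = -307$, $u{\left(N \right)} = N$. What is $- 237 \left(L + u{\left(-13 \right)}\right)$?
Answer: $75840$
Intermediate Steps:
$- 237 \left(L + u{\left(-13 \right)}\right) = - 237 \left(-307 - 13\right) = \left(-237\right) \left(-320\right) = 75840$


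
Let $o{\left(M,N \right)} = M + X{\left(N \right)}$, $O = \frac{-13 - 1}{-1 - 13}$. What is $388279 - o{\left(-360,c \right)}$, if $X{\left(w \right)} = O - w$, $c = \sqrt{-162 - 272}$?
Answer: $388638 + i \sqrt{434} \approx 3.8864 \cdot 10^{5} + 20.833 i$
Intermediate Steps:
$O = 1$ ($O = - \frac{14}{-14} = \left(-14\right) \left(- \frac{1}{14}\right) = 1$)
$c = i \sqrt{434}$ ($c = \sqrt{-434} = i \sqrt{434} \approx 20.833 i$)
$X{\left(w \right)} = 1 - w$
$o{\left(M,N \right)} = 1 + M - N$ ($o{\left(M,N \right)} = M - \left(-1 + N\right) = 1 + M - N$)
$388279 - o{\left(-360,c \right)} = 388279 - \left(1 - 360 - i \sqrt{434}\right) = 388279 - \left(-359 - i \sqrt{434}\right) = 388279 + \left(359 + i \sqrt{434}\right) = 388638 + i \sqrt{434}$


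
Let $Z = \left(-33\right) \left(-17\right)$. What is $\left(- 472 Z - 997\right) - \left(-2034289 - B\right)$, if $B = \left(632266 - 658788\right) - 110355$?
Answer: $1631623$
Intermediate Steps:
$Z = 561$
$B = -136877$ ($B = -26522 - 110355 = -136877$)
$\left(- 472 Z - 997\right) - \left(-2034289 - B\right) = \left(\left(-472\right) 561 - 997\right) - \left(-2034289 - -136877\right) = \left(-264792 - 997\right) - \left(-2034289 + 136877\right) = -265789 - -1897412 = -265789 + 1897412 = 1631623$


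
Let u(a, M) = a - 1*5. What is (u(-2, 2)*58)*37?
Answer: -15022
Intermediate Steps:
u(a, M) = -5 + a (u(a, M) = a - 5 = -5 + a)
(u(-2, 2)*58)*37 = ((-5 - 2)*58)*37 = -7*58*37 = -406*37 = -15022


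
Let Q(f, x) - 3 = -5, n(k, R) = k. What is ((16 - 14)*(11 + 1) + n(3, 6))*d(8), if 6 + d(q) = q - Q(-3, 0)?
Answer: 108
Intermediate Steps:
Q(f, x) = -2 (Q(f, x) = 3 - 5 = -2)
d(q) = -4 + q (d(q) = -6 + (q - 1*(-2)) = -6 + (q + 2) = -6 + (2 + q) = -4 + q)
((16 - 14)*(11 + 1) + n(3, 6))*d(8) = ((16 - 14)*(11 + 1) + 3)*(-4 + 8) = (2*12 + 3)*4 = (24 + 3)*4 = 27*4 = 108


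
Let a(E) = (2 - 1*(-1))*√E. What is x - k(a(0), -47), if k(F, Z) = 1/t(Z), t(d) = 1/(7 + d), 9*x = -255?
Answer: 35/3 ≈ 11.667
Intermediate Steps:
x = -85/3 (x = (⅑)*(-255) = -85/3 ≈ -28.333)
a(E) = 3*√E (a(E) = (2 + 1)*√E = 3*√E)
k(F, Z) = 7 + Z (k(F, Z) = 1/(1/(7 + Z)) = 7 + Z)
x - k(a(0), -47) = -85/3 - (7 - 47) = -85/3 - 1*(-40) = -85/3 + 40 = 35/3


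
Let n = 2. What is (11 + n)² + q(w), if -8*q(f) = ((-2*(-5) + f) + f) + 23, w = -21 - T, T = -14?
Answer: 1333/8 ≈ 166.63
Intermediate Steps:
w = -7 (w = -21 - 1*(-14) = -21 + 14 = -7)
q(f) = -33/8 - f/4 (q(f) = -(((-2*(-5) + f) + f) + 23)/8 = -(((10 + f) + f) + 23)/8 = -((10 + 2*f) + 23)/8 = -(33 + 2*f)/8 = -33/8 - f/4)
(11 + n)² + q(w) = (11 + 2)² + (-33/8 - ¼*(-7)) = 13² + (-33/8 + 7/4) = 169 - 19/8 = 1333/8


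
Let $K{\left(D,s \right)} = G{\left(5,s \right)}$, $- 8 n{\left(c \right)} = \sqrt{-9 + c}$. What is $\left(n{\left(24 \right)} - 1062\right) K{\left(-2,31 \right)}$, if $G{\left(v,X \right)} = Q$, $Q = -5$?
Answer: $5310 + \frac{5 \sqrt{15}}{8} \approx 5312.4$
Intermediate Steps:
$n{\left(c \right)} = - \frac{\sqrt{-9 + c}}{8}$
$G{\left(v,X \right)} = -5$
$K{\left(D,s \right)} = -5$
$\left(n{\left(24 \right)} - 1062\right) K{\left(-2,31 \right)} = \left(- \frac{\sqrt{-9 + 24}}{8} - 1062\right) \left(-5\right) = \left(- \frac{\sqrt{15}}{8} - 1062\right) \left(-5\right) = \left(-1062 - \frac{\sqrt{15}}{8}\right) \left(-5\right) = 5310 + \frac{5 \sqrt{15}}{8}$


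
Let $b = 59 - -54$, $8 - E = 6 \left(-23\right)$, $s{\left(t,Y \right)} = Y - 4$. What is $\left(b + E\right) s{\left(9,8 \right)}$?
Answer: $1036$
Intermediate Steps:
$s{\left(t,Y \right)} = -4 + Y$
$E = 146$ ($E = 8 - 6 \left(-23\right) = 8 - -138 = 8 + 138 = 146$)
$b = 113$ ($b = 59 + 54 = 113$)
$\left(b + E\right) s{\left(9,8 \right)} = \left(113 + 146\right) \left(-4 + 8\right) = 259 \cdot 4 = 1036$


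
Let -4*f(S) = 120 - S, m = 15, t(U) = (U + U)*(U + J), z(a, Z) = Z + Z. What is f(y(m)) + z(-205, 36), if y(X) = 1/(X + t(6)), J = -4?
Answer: 6553/156 ≈ 42.006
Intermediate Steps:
z(a, Z) = 2*Z
t(U) = 2*U*(-4 + U) (t(U) = (U + U)*(U - 4) = (2*U)*(-4 + U) = 2*U*(-4 + U))
y(X) = 1/(24 + X) (y(X) = 1/(X + 2*6*(-4 + 6)) = 1/(X + 2*6*2) = 1/(X + 24) = 1/(24 + X))
f(S) = -30 + S/4 (f(S) = -(120 - S)/4 = -30 + S/4)
f(y(m)) + z(-205, 36) = (-30 + 1/(4*(24 + 15))) + 2*36 = (-30 + (1/4)/39) + 72 = (-30 + (1/4)*(1/39)) + 72 = (-30 + 1/156) + 72 = -4679/156 + 72 = 6553/156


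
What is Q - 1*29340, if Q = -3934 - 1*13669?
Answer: -46943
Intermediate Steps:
Q = -17603 (Q = -3934 - 13669 = -17603)
Q - 1*29340 = -17603 - 1*29340 = -17603 - 29340 = -46943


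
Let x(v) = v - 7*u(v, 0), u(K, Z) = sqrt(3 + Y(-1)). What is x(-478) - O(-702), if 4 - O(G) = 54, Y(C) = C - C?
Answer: -428 - 7*sqrt(3) ≈ -440.12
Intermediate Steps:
Y(C) = 0
u(K, Z) = sqrt(3) (u(K, Z) = sqrt(3 + 0) = sqrt(3))
O(G) = -50 (O(G) = 4 - 1*54 = 4 - 54 = -50)
x(v) = v - 7*sqrt(3)
x(-478) - O(-702) = (-478 - 7*sqrt(3)) - 1*(-50) = (-478 - 7*sqrt(3)) + 50 = -428 - 7*sqrt(3)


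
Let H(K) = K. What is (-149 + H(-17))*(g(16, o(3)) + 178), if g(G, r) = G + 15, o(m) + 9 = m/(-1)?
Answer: -34694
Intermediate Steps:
o(m) = -9 - m (o(m) = -9 + m/(-1) = -9 + m*(-1) = -9 - m)
g(G, r) = 15 + G
(-149 + H(-17))*(g(16, o(3)) + 178) = (-149 - 17)*((15 + 16) + 178) = -166*(31 + 178) = -166*209 = -34694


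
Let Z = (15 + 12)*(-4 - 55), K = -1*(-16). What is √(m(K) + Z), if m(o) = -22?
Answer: I*√1615 ≈ 40.187*I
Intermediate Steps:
K = 16
Z = -1593 (Z = 27*(-59) = -1593)
√(m(K) + Z) = √(-22 - 1593) = √(-1615) = I*√1615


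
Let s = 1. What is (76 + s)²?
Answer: 5929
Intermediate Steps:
(76 + s)² = (76 + 1)² = 77² = 5929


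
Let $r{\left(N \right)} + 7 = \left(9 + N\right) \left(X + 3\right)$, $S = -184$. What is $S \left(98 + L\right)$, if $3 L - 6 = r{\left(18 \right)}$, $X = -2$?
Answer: $- \frac{58880}{3} \approx -19627.0$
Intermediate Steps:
$r{\left(N \right)} = 2 + N$ ($r{\left(N \right)} = -7 + \left(9 + N\right) \left(-2 + 3\right) = -7 + \left(9 + N\right) 1 = -7 + \left(9 + N\right) = 2 + N$)
$L = \frac{26}{3}$ ($L = 2 + \frac{2 + 18}{3} = 2 + \frac{1}{3} \cdot 20 = 2 + \frac{20}{3} = \frac{26}{3} \approx 8.6667$)
$S \left(98 + L\right) = - 184 \left(98 + \frac{26}{3}\right) = \left(-184\right) \frac{320}{3} = - \frac{58880}{3}$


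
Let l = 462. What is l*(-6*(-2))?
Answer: 5544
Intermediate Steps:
l*(-6*(-2)) = 462*(-6*(-2)) = 462*12 = 5544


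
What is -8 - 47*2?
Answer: -102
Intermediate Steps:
-8 - 47*2 = -8 - 94 = -102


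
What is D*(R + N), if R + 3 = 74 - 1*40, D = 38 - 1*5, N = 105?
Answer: 4488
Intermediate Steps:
D = 33 (D = 38 - 5 = 33)
R = 31 (R = -3 + (74 - 1*40) = -3 + (74 - 40) = -3 + 34 = 31)
D*(R + N) = 33*(31 + 105) = 33*136 = 4488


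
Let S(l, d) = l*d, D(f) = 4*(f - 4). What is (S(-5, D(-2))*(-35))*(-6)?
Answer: 25200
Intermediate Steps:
D(f) = -16 + 4*f (D(f) = 4*(-4 + f) = -16 + 4*f)
S(l, d) = d*l
(S(-5, D(-2))*(-35))*(-6) = (((-16 + 4*(-2))*(-5))*(-35))*(-6) = (((-16 - 8)*(-5))*(-35))*(-6) = (-24*(-5)*(-35))*(-6) = (120*(-35))*(-6) = -4200*(-6) = 25200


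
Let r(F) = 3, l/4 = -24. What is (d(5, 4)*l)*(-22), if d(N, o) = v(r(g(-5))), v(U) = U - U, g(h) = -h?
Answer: 0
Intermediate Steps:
l = -96 (l = 4*(-24) = -96)
v(U) = 0
d(N, o) = 0
(d(5, 4)*l)*(-22) = (0*(-96))*(-22) = 0*(-22) = 0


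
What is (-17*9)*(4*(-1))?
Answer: 612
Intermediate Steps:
(-17*9)*(4*(-1)) = -153*(-4) = 612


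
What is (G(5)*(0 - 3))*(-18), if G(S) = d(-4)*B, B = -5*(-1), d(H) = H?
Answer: -1080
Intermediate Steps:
B = 5
G(S) = -20 (G(S) = -4*5 = -20)
(G(5)*(0 - 3))*(-18) = -20*(0 - 3)*(-18) = -20*(-3)*(-18) = 60*(-18) = -1080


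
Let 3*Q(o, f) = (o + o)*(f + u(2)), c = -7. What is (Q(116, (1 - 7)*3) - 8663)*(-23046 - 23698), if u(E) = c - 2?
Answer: 502544744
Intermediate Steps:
u(E) = -9 (u(E) = -7 - 2 = -9)
Q(o, f) = 2*o*(-9 + f)/3 (Q(o, f) = ((o + o)*(f - 9))/3 = ((2*o)*(-9 + f))/3 = (2*o*(-9 + f))/3 = 2*o*(-9 + f)/3)
(Q(116, (1 - 7)*3) - 8663)*(-23046 - 23698) = ((2/3)*116*(-9 + (1 - 7)*3) - 8663)*(-23046 - 23698) = ((2/3)*116*(-9 - 6*3) - 8663)*(-46744) = ((2/3)*116*(-9 - 18) - 8663)*(-46744) = ((2/3)*116*(-27) - 8663)*(-46744) = (-2088 - 8663)*(-46744) = -10751*(-46744) = 502544744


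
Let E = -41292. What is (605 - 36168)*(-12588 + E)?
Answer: 1916134440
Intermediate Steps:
(605 - 36168)*(-12588 + E) = (605 - 36168)*(-12588 - 41292) = -35563*(-53880) = 1916134440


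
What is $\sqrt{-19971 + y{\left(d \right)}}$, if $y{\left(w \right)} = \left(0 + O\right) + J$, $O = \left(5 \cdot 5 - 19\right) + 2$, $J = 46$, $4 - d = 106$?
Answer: $3 i \sqrt{2213} \approx 141.13 i$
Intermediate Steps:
$d = -102$ ($d = 4 - 106 = -102$)
$O = 8$ ($O = \left(25 - 19\right) + 2 = 6 + 2 = 8$)
$y{\left(w \right)} = 54$ ($y{\left(w \right)} = \left(0 + 8\right) + 46 = 8 + 46 = 54$)
$\sqrt{-19971 + y{\left(d \right)}} = \sqrt{-19971 + 54} = \sqrt{-19917} = 3 i \sqrt{2213}$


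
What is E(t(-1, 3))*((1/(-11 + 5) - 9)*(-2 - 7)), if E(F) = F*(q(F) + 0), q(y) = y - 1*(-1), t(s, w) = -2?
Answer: 165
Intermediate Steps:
q(y) = 1 + y (q(y) = y + 1 = 1 + y)
E(F) = F*(1 + F) (E(F) = F*((1 + F) + 0) = F*(1 + F))
E(t(-1, 3))*((1/(-11 + 5) - 9)*(-2 - 7)) = (-2*(1 - 2))*((1/(-11 + 5) - 9)*(-2 - 7)) = (-2*(-1))*((1/(-6) - 9)*(-9)) = 2*((-1/6 - 9)*(-9)) = 2*(-55/6*(-9)) = 2*(165/2) = 165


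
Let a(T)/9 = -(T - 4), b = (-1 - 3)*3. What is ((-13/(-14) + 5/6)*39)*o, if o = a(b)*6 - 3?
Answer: 59163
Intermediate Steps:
b = -12 (b = -4*3 = -12)
a(T) = 36 - 9*T (a(T) = 9*(-(T - 4)) = 9*(-(-4 + T)) = 9*(4 - T) = 36 - 9*T)
o = 861 (o = (36 - 9*(-12))*6 - 3 = (36 + 108)*6 - 3 = 144*6 - 3 = 864 - 3 = 861)
((-13/(-14) + 5/6)*39)*o = ((-13/(-14) + 5/6)*39)*861 = ((-13*(-1/14) + 5*(1/6))*39)*861 = ((13/14 + 5/6)*39)*861 = ((37/21)*39)*861 = (481/7)*861 = 59163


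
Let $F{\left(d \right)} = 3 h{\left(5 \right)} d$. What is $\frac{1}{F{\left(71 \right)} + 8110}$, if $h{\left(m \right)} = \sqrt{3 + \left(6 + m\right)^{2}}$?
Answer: $\frac{4055}{30073172} - \frac{213 \sqrt{31}}{30073172} \approx 9.5403 \cdot 10^{-5}$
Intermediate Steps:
$F{\left(d \right)} = 6 d \sqrt{31}$ ($F{\left(d \right)} = 3 \sqrt{3 + \left(6 + 5\right)^{2}} d = 3 \sqrt{3 + 11^{2}} d = 3 \sqrt{3 + 121} d = 3 \sqrt{124} d = 3 \cdot 2 \sqrt{31} d = 6 \sqrt{31} d = 6 d \sqrt{31}$)
$\frac{1}{F{\left(71 \right)} + 8110} = \frac{1}{6 \cdot 71 \sqrt{31} + 8110} = \frac{1}{426 \sqrt{31} + 8110} = \frac{1}{8110 + 426 \sqrt{31}}$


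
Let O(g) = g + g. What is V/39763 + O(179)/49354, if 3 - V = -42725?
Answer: 1061516433/981231551 ≈ 1.0818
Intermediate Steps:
V = 42728 (V = 3 - 1*(-42725) = 3 + 42725 = 42728)
O(g) = 2*g
V/39763 + O(179)/49354 = 42728/39763 + (2*179)/49354 = 42728*(1/39763) + 358*(1/49354) = 42728/39763 + 179/24677 = 1061516433/981231551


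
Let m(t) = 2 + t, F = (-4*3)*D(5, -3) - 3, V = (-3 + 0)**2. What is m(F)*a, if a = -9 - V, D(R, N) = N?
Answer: -630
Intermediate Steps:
V = 9 (V = (-3)**2 = 9)
F = 33 (F = -4*3*(-3) - 3 = -12*(-3) - 3 = 36 - 3 = 33)
a = -18 (a = -9 - 1*9 = -9 - 9 = -18)
m(F)*a = (2 + 33)*(-18) = 35*(-18) = -630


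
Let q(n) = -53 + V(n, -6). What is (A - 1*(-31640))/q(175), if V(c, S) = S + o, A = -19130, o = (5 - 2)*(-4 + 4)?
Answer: -12510/59 ≈ -212.03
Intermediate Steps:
o = 0 (o = 3*0 = 0)
V(c, S) = S (V(c, S) = S + 0 = S)
q(n) = -59 (q(n) = -53 - 6 = -59)
(A - 1*(-31640))/q(175) = (-19130 - 1*(-31640))/(-59) = (-19130 + 31640)*(-1/59) = 12510*(-1/59) = -12510/59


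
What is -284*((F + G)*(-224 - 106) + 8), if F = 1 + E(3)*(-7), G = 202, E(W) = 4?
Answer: 16398728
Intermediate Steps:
F = -27 (F = 1 + 4*(-7) = 1 - 28 = -27)
-284*((F + G)*(-224 - 106) + 8) = -284*((-27 + 202)*(-224 - 106) + 8) = -284*(175*(-330) + 8) = -284*(-57750 + 8) = -284*(-57742) = 16398728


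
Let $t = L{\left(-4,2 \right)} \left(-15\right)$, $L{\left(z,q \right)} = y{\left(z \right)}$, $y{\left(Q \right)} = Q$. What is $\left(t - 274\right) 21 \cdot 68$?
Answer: $-305592$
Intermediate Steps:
$L{\left(z,q \right)} = z$
$t = 60$ ($t = \left(-4\right) \left(-15\right) = 60$)
$\left(t - 274\right) 21 \cdot 68 = \left(60 - 274\right) 21 \cdot 68 = \left(-214\right) 1428 = -305592$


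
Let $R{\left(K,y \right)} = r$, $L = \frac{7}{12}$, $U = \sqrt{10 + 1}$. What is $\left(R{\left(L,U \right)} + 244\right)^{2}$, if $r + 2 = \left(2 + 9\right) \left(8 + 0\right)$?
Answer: $108900$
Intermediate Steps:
$U = \sqrt{11} \approx 3.3166$
$r = 86$ ($r = -2 + \left(2 + 9\right) \left(8 + 0\right) = -2 + 11 \cdot 8 = -2 + 88 = 86$)
$L = \frac{7}{12}$ ($L = 7 \cdot \frac{1}{12} = \frac{7}{12} \approx 0.58333$)
$R{\left(K,y \right)} = 86$
$\left(R{\left(L,U \right)} + 244\right)^{2} = \left(86 + 244\right)^{2} = 330^{2} = 108900$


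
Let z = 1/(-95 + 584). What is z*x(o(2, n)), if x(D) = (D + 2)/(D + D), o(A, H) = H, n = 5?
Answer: 7/4890 ≈ 0.0014315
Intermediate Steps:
x(D) = (2 + D)/(2*D) (x(D) = (2 + D)/((2*D)) = (2 + D)*(1/(2*D)) = (2 + D)/(2*D))
z = 1/489 ≈ 0.0020450
z*x(o(2, n)) = ((½)*(2 + 5)/5)/489 = ((½)*(⅕)*7)/489 = (1/489)*(7/10) = 7/4890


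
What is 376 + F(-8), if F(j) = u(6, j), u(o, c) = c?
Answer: 368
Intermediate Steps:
F(j) = j
376 + F(-8) = 376 - 8 = 368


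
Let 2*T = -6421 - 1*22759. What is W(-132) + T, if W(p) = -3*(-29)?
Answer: -14503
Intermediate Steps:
T = -14590 (T = (-6421 - 1*22759)/2 = (-6421 - 22759)/2 = (1/2)*(-29180) = -14590)
W(p) = 87
W(-132) + T = 87 - 14590 = -14503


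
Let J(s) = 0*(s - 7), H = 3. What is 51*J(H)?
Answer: 0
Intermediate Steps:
J(s) = 0 (J(s) = 0*(-7 + s) = 0)
51*J(H) = 51*0 = 0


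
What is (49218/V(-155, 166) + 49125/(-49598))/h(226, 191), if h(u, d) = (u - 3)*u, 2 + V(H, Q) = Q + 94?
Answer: 404740019/107484520172 ≈ 0.0037656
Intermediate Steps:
V(H, Q) = 92 + Q (V(H, Q) = -2 + (Q + 94) = -2 + (94 + Q) = 92 + Q)
h(u, d) = u*(-3 + u) (h(u, d) = (-3 + u)*u = u*(-3 + u))
(49218/V(-155, 166) + 49125/(-49598))/h(226, 191) = (49218/(92 + 166) + 49125/(-49598))/((226*(-3 + 226))) = (49218/258 + 49125*(-1/49598))/((226*223)) = (49218*(1/258) - 49125/49598)/50398 = (8203/43 - 49125/49598)*(1/50398) = (404740019/2132714)*(1/50398) = 404740019/107484520172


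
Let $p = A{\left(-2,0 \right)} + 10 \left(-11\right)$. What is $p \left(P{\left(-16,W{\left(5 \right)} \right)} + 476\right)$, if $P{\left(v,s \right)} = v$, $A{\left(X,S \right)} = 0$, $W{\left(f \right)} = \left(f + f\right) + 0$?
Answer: $-50600$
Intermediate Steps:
$W{\left(f \right)} = 2 f$ ($W{\left(f \right)} = 2 f + 0 = 2 f$)
$p = -110$ ($p = 0 + 10 \left(-11\right) = 0 - 110 = -110$)
$p \left(P{\left(-16,W{\left(5 \right)} \right)} + 476\right) = - 110 \left(-16 + 476\right) = \left(-110\right) 460 = -50600$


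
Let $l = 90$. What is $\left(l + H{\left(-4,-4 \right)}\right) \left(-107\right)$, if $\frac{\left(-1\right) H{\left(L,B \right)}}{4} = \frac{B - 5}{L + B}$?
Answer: $- \frac{18297}{2} \approx -9148.5$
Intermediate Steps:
$H{\left(L,B \right)} = - \frac{4 \left(-5 + B\right)}{B + L}$ ($H{\left(L,B \right)} = - 4 \frac{B - 5}{L + B} = - 4 \frac{-5 + B}{B + L} = - \frac{4 \left(-5 + B\right)}{B + L}$)
$\left(l + H{\left(-4,-4 \right)}\right) \left(-107\right) = \left(90 + \frac{4 \left(5 - -4\right)}{-4 - 4}\right) \left(-107\right) = \left(90 + \frac{4 \left(5 + 4\right)}{-8}\right) \left(-107\right) = \left(90 + 4 \left(- \frac{1}{8}\right) 9\right) \left(-107\right) = \left(90 - \frac{9}{2}\right) \left(-107\right) = \frac{171}{2} \left(-107\right) = - \frac{18297}{2}$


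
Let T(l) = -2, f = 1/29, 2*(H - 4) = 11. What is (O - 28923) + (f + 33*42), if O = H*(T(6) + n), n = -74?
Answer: -819510/29 ≈ -28259.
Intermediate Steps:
H = 19/2 (H = 4 + (½)*11 = 4 + 11/2 = 19/2 ≈ 9.5000)
f = 1/29 ≈ 0.034483
O = -722 (O = 19*(-2 - 74)/2 = (19/2)*(-76) = -722)
(O - 28923) + (f + 33*42) = (-722 - 28923) + (1/29 + 33*42) = -29645 + (1/29 + 1386) = -29645 + 40195/29 = -819510/29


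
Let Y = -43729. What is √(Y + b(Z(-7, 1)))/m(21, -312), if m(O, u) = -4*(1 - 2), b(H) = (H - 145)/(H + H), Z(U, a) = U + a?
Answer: I*√1573791/24 ≈ 52.271*I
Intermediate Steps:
b(H) = (-145 + H)/(2*H) (b(H) = (-145 + H)/((2*H)) = (-145 + H)*(1/(2*H)) = (-145 + H)/(2*H))
m(O, u) = 4 (m(O, u) = -4*(-1) = 4)
√(Y + b(Z(-7, 1)))/m(21, -312) = √(-43729 + (-145 + (-7 + 1))/(2*(-7 + 1)))/4 = √(-43729 + (½)*(-145 - 6)/(-6))*(¼) = √(-43729 + (½)*(-⅙)*(-151))*(¼) = √(-43729 + 151/12)*(¼) = √(-524597/12)*(¼) = (I*√1573791/6)*(¼) = I*√1573791/24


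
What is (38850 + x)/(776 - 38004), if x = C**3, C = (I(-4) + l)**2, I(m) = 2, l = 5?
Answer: -156499/37228 ≈ -4.2038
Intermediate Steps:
C = 49 (C = (2 + 5)**2 = 7**2 = 49)
x = 117649 (x = 49**3 = 117649)
(38850 + x)/(776 - 38004) = (38850 + 117649)/(776 - 38004) = 156499/(-37228) = 156499*(-1/37228) = -156499/37228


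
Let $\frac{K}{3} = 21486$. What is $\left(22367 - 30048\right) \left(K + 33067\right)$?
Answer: $-749089525$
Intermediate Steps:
$K = 64458$ ($K = 3 \cdot 21486 = 64458$)
$\left(22367 - 30048\right) \left(K + 33067\right) = \left(22367 - 30048\right) \left(64458 + 33067\right) = \left(-7681\right) 97525 = -749089525$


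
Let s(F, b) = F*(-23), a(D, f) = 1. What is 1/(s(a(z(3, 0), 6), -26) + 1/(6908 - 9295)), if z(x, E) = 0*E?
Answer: -2387/54902 ≈ -0.043477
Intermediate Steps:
z(x, E) = 0
s(F, b) = -23*F
1/(s(a(z(3, 0), 6), -26) + 1/(6908 - 9295)) = 1/(-23*1 + 1/(6908 - 9295)) = 1/(-23 + 1/(-2387)) = 1/(-23 - 1/2387) = 1/(-54902/2387) = -2387/54902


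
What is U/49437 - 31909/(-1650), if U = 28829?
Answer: 541684361/27190350 ≈ 19.922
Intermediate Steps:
U/49437 - 31909/(-1650) = 28829/49437 - 31909/(-1650) = 28829*(1/49437) - 31909*(-1/1650) = 28829/49437 + 31909/1650 = 541684361/27190350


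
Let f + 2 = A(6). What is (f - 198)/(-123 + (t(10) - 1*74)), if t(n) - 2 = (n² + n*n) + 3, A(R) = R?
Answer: -97/4 ≈ -24.250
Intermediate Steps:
f = 4 (f = -2 + 6 = 4)
t(n) = 5 + 2*n² (t(n) = 2 + ((n² + n*n) + 3) = 2 + ((n² + n²) + 3) = 2 + (2*n² + 3) = 2 + (3 + 2*n²) = 5 + 2*n²)
(f - 198)/(-123 + (t(10) - 1*74)) = (4 - 198)/(-123 + ((5 + 2*10²) - 1*74)) = -194/(-123 + ((5 + 2*100) - 74)) = -194/(-123 + ((5 + 200) - 74)) = -194/(-123 + (205 - 74)) = -194/(-123 + 131) = -194/8 = -194*⅛ = -97/4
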